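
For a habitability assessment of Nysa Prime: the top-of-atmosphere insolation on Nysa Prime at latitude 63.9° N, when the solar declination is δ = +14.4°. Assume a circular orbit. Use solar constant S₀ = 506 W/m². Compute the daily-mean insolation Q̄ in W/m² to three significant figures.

Q̄ ≈ 135 W/m²

cos H₀ = −tan(+63.9°) tan(+14.400°) = -0.5241, H₀ = 2.1225 rad.
Bracket: H₀ sin φ sin δ + cos φ cos δ sin H₀ = 2.1225×0.89803×0.24869 + 0.43994×0.96858×0.85165 = 0.474020 + 0.362903 = 0.836923.
Q̄ = (S₀/π) × [bracket] = (506/π) × 0.836923 = 134.8 W/m².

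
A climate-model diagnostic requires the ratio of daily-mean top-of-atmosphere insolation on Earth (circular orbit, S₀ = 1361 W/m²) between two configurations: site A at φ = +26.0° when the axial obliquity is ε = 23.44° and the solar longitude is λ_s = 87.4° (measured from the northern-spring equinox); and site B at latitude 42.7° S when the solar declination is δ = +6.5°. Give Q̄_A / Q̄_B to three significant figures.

Q̄_A / Q̄_B ≈ 1.82

— Configuration A (φ=+26.0°):
Solar declination: sin δ = sin ε · sin λ_s = sin 23.44° × sin 87.4° = 0.39738, so δ = +23.414°.
cos H₀ = −tan(+26.0°) tan(+23.414°) = -0.2112, H₀ = 1.7836 rad.
Bracket: H₀ sin φ sin δ + cos φ cos δ sin H₀ = 1.7836×0.43837×0.39738 + 0.89879×0.91765×0.97744 = 0.310702 + 0.806168 = 1.116870.
Q̄ = (S₀/π) × [bracket] = (1361/π) × 1.116870 = 483.85 W/m².
— Configuration B (φ=-42.7°):
cos H₀ = −tan(-42.7°) tan(+6.500°) = 0.1051, H₀ = 1.4655 rad.
Bracket: H₀ sin φ sin δ + cos φ cos δ sin H₀ = 1.4655×-0.67816×0.11320 + 0.73491×0.99357×0.99446 = -0.112503 + 0.726139 = 0.613636.
Q̄ = (S₀/π) × [bracket] = (1361/π) × 0.613636 = 265.84 W/m².
Ratio Q̄_A / Q̄_B = 483.85 / 265.84 = 1.820.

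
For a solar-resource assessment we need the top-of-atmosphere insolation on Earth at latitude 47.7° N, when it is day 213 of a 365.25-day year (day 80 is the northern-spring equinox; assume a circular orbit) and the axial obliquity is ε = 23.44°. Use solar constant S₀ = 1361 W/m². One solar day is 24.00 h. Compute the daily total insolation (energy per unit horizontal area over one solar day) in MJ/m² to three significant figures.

Solar longitude: λ_s = 360° × (213 − 80)/365.25 = 131.088°.
sin δ = sin 23.44° × sin 131.088° = 0.29981, so δ = +17.446°.
cos H₀ = −tan(+47.7°) tan(+17.446°) = -0.3454, H₀ = 1.9234 rad.
Bracket: H₀ sin φ sin δ + cos φ cos δ sin H₀ = 1.9234×0.73963×0.29981 + 0.67301×0.95400×0.93846 = 0.426511 + 0.602540 = 1.029051.
Q̄ = (S₀/π) × [bracket] = (1361/π) × 1.029051 = 445.81 W/m².
Daily total = Q̄ × 24.00 h × 3600 s/h = 445.81 × 24.00 × 3600 / 10⁶ = 38.52 MJ/m².

38.5 MJ/m²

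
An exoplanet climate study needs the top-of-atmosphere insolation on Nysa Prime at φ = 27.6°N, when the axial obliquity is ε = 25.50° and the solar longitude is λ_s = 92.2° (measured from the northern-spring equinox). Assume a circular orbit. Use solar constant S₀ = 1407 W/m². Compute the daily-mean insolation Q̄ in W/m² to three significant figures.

Solar declination: sin δ = sin ε · sin λ_s = sin 25.50° × sin 92.2° = 0.43019, so δ = +25.480°.
cos H₀ = −tan(+27.6°) tan(+25.480°) = -0.2491, H₀ = 1.8226 rad.
Bracket: H₀ sin φ sin δ + cos φ cos δ sin H₀ = 1.8226×0.46330×0.43019 + 0.88620×0.90274×0.96847 = 0.363257 + 0.774784 = 1.138041.
Q̄ = (S₀/π) × [bracket] = (1407/π) × 1.138041 = 509.7 W/m².

Q̄ ≈ 510 W/m²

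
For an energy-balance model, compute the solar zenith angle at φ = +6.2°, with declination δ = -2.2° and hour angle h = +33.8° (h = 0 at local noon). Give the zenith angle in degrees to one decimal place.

θ_z = 34.8°

cos θ_z = sin φ sin δ + cos φ cos δ cos h = -0.004146 + 0.825515 = 0.821369.
θ_z = arccos(0.821369) = 34.8°.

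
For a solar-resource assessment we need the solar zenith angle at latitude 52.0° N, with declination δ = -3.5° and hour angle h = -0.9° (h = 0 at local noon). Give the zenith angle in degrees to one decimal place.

cos θ_z = sin ϕ sin δ + cos ϕ cos δ cos h = -0.048107 + 0.614437 = 0.566330.
θ_z = arccos(0.566330) = 55.5°.

θ_z = 55.5°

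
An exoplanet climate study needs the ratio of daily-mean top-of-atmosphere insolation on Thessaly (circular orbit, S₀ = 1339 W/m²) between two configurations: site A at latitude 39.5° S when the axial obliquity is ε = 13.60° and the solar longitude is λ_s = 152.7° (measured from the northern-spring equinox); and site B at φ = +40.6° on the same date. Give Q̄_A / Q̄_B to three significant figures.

— Configuration A (φ=-39.5°):
Solar declination: sin δ = sin ε · sin λ_s = sin 13.60° × sin 152.7° = 0.10785, so δ = +6.191°.
cos H₀ = −tan(-39.5°) tan(+6.191°) = 0.0894, H₀ = 1.4813 rad.
Bracket: H₀ sin φ sin δ + cos φ cos δ sin H₀ = 1.4813×-0.63608×0.10785 + 0.77162×0.99417×0.99599 = -0.101619 + 0.764045 = 0.662426.
Q̄ = (S₀/π) × [bracket] = (1339/π) × 0.662426 = 282.34 W/m².
— Configuration B (φ=+40.6°):
cos H₀ = −tan(+40.6°) tan(+6.191°) = -0.0930, H₀ = 1.6639 rad.
Bracket: H₀ sin φ sin δ + cos φ cos δ sin H₀ = 1.6639×0.65077×0.10785 + 0.75927×0.99417×0.99567 = 0.116782 + 0.751575 = 0.868357.
Q̄ = (S₀/π) × [bracket] = (1339/π) × 0.868357 = 370.11 W/m².
Ratio Q̄_A / Q̄_B = 282.34 / 370.11 = 0.7629.

Q̄_A / Q̄_B ≈ 0.763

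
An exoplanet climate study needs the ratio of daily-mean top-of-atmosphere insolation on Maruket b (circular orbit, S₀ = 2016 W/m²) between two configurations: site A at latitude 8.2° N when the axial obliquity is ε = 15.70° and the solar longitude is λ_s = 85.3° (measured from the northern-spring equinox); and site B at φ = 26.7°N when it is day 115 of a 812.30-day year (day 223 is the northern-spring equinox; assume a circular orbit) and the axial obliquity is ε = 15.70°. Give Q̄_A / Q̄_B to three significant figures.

— Configuration A (φ=+8.2°):
Solar declination: sin δ = sin ε · sin λ_s = sin 15.70° × sin 85.3° = 0.26969, so δ = +15.646°.
cos H₀ = −tan(+8.2°) tan(+15.646°) = -0.0404, H₀ = 1.6112 rad.
Bracket: H₀ sin φ sin δ + cos φ cos δ sin H₀ = 1.6112×0.14263×0.26969 + 0.98978×0.96295×0.99919 = 0.061976 + 0.952337 = 1.014313.
Q̄ = (S₀/π) × [bracket] = (2016/π) × 1.014313 = 650.90 W/m².
— Configuration B (φ=+26.7°):
Solar longitude: λ_s = 360° × (115 − 223)/812.30 = -47.864°, i.e. -47.864° + 360° = 312.136°.
sin δ = sin 15.70° × sin 312.136° = -0.20067, so δ = -11.576°.
cos H₀ = −tan(+26.7°) tan(-11.576°) = 0.1030, H₀ = 1.4676 rad.
Bracket: H₀ sin φ sin δ + cos φ cos δ sin H₀ = 1.4676×0.44932×-0.20067 + 0.89337×0.97966×0.99468 = -0.132326 + 0.870543 = 0.738217.
Q̄ = (S₀/π) × [bracket] = (2016/π) × 0.738217 = 473.72 W/m².
Ratio Q̄_A / Q̄_B = 650.90 / 473.72 = 1.374.

Q̄_A / Q̄_B ≈ 1.37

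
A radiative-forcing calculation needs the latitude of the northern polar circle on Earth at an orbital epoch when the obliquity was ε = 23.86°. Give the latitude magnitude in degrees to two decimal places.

The polar circle is the lowest latitude that experiences at least one full rotation of continuous daylight at the northern-summer solstice; it lies at |φ| = 90° − ε = 90° − 23.86° = 66.14°.

66.14°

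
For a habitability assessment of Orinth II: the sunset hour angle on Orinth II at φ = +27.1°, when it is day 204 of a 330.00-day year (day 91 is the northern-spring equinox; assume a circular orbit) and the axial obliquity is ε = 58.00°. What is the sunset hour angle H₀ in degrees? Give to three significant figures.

Solar longitude: λ_s = 360° × (204 − 91)/330.00 = 123.273°.
sin δ = sin 58.00° × sin 123.273° = 0.70903, so δ = +45.156°.
cos H₀ = −tan φ · tan δ = −tan(+27.1°) × tan(+45.156°) = -0.5145, so H₀ = 2.1112 rad = 120.97°.

H₀ = 121°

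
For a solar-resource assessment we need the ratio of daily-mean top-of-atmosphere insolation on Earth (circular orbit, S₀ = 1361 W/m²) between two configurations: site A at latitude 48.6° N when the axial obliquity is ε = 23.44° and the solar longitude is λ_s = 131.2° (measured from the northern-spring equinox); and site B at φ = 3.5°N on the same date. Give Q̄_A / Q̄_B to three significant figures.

— Configuration A (φ=+48.6°):
Solar declination: sin δ = sin ε · sin λ_s = sin 23.44° × sin 131.2° = 0.29930, so δ = +17.416°.
cos H₀ = −tan(+48.6°) tan(+17.416°) = -0.3558, H₀ = 1.9346 rad.
Bracket: H₀ sin φ sin δ + cos φ cos δ sin H₀ = 1.9346×0.75011×0.29930 + 0.66131×0.95416×0.93456 = 0.434333 + 0.589703 = 1.024036.
Q̄ = (S₀/π) × [bracket] = (1361/π) × 1.024036 = 443.63 W/m².
— Configuration B (φ=+3.5°):
cos H₀ = −tan(+3.5°) tan(+17.416°) = -0.0192, H₀ = 1.5900 rad.
Bracket: H₀ sin φ sin δ + cos φ cos δ sin H₀ = 1.5900×0.06105×0.29930 + 0.99813×0.95416×0.99982 = 0.029053 + 0.952204 = 0.981257.
Q̄ = (S₀/π) × [bracket] = (1361/π) × 0.981257 = 425.10 W/m².
Ratio Q̄_A / Q̄_B = 443.63 / 425.10 = 1.044.

Q̄_A / Q̄_B ≈ 1.04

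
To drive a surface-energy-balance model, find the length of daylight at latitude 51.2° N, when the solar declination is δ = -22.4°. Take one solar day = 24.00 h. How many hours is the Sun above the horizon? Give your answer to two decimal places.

cos H₀ = −tan φ · tan δ = −tan(+51.2°) × tan(-22.400°) = 0.5126, so H₀ = 1.0325 rad = 59.16°.
Daylight = 2H₀/(2π) × 24.00 h = (1.0325/π) × 24.00 = 7.89 h.

7.89 h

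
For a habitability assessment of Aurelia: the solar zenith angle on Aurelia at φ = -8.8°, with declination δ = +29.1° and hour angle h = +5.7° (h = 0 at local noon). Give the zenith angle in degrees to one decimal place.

θ_z = 38.3°

cos θ_z = sin φ sin δ + cos φ cos δ cos h = -0.074402 + 0.859217 = 0.784815.
θ_z = arccos(0.784815) = 38.3°.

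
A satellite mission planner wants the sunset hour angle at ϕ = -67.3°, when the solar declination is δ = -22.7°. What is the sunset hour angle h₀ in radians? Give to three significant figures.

h₀ = 3.14 rad

cos h₀ = −tan ϕ · tan δ = −tan(-67.3°) × tan(-22.700°) = -1.0000, so h₀ = 3.1416 rad = 180.00°.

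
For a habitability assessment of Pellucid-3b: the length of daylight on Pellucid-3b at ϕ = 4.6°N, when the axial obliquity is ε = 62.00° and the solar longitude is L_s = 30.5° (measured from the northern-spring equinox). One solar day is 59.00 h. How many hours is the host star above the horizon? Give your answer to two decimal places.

30.26 h

Solar declination: sin δ = sin ε · sin L_s = sin 62.00° × sin 30.5° = 0.44813, so δ = +26.624°.
cos h₀ = −tan ϕ · tan δ = −tan(+4.6°) × tan(+26.624°) = -0.0403, so h₀ = 1.6111 rad = 92.31°.
Daylight = 2h₀/(2π) × 59.00 h = (1.6111/π) × 59.00 = 30.26 h.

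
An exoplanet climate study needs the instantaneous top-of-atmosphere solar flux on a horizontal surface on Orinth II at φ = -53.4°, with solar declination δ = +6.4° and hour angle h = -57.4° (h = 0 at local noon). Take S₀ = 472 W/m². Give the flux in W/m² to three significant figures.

cos θ_z = sin φ sin δ + cos φ cos δ cos h = -0.089489 + 0.319227 = 0.229738.
Flux = S₀ · cos θ_z = 472 × 0.229738 = 108.4 W/m².

108 W/m²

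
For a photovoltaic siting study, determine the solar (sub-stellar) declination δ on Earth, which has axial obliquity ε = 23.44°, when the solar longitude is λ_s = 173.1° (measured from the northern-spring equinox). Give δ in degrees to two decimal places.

δ = +2.74°

sin δ = sin ε · sin λ_s = sin 23.44° × sin 173.1° = 0.047789.
δ = arcsin(0.047789) = +2.74°.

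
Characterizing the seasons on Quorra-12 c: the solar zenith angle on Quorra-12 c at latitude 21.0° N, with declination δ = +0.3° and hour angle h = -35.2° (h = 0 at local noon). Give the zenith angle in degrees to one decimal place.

θ_z = 40.1°

cos θ_z = sin ϕ sin δ + cos ϕ cos δ cos h = 0.001876 + 0.762860 = 0.764736.
θ_z = arccos(0.764736) = 40.1°.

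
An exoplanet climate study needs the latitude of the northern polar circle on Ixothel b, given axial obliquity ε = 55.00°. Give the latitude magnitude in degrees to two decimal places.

35.00°

The polar circle is the lowest latitude that experiences at least one full rotation of continuous daylight at the northern-summer solstice; it lies at |ϕ| = 90° − ε = 90° − 55.00° = 35.00°.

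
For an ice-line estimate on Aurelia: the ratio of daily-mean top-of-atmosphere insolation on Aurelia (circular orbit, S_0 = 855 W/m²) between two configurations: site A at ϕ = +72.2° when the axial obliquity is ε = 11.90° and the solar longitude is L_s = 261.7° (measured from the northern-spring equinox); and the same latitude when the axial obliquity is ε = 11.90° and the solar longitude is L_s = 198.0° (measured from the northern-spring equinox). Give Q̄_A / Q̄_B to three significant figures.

Q̄_A / Q̄_B ≈ 0.277

— Configuration A (ϕ=+72.2°):
Solar declination: sin δ = sin ε · sin L_s = sin 11.90° × sin 261.7° = -0.20404, so δ = -11.774°.
cos h₀ = −tan(+72.2°) tan(-11.774°) = 0.6492, h₀ = 0.8643 rad.
Bracket: h₀ sin ϕ sin δ + cos ϕ cos δ sin h₀ = 0.8643×0.95213×-0.20404 + 0.30570×0.97896×0.76063 = -0.167910 + 0.227632 = 0.059722.
Q̄ = (S_0/π) × [bracket] = (855/π) × 0.059722 = 16.254 W/m².
— Configuration B (ϕ=+72.2°):
Solar declination: sin δ = sin ε · sin L_s = sin 11.90° × sin 198.0° = -0.06372, so δ = -3.653°.
cos h₀ = −tan(+72.2°) tan(-3.653°) = 0.1989, h₀ = 1.3706 rad.
Bracket: h₀ sin ϕ sin δ + cos ϕ cos δ sin h₀ = 1.3706×0.95213×-0.06372 + 0.30570×0.99797×0.98003 = -0.083154 + 0.298987 = 0.215833.
Q̄ = (S_0/π) × [bracket] = (855/π) × 0.215833 = 58.740 W/m².
Ratio Q̄_A / Q̄_B = 16.254 / 58.740 = 0.2767.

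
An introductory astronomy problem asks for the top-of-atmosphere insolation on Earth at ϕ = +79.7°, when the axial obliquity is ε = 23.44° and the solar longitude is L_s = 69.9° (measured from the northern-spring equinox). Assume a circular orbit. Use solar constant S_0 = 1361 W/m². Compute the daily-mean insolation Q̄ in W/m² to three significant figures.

Q̄ ≈ 500 W/m²

Solar declination: sin δ = sin ε · sin L_s = sin 23.44° × sin 69.9° = 0.37356, so δ = +21.935°.
cos h₀ = −tan(+79.7°) tan(+21.935°) = -2.2160 ≤ −1 ⇒ polar day, h₀ = π.
Bracket: h₀ sin ϕ sin δ + cos ϕ cos δ sin h₀ = 3.1416×0.98389×0.37356 + 0.17880×0.92761×0.00000 = 1.154670 + 0.000000 = 1.154670.
Q̄ = (S_0/π) × [bracket] = (1361/π) × 1.154670 = 500.2 W/m².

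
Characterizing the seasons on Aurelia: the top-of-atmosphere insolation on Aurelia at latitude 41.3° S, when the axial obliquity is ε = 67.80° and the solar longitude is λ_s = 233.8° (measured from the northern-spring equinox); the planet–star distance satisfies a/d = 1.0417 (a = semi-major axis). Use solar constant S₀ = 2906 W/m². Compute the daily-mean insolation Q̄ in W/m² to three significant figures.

Q̄ ≈ 1.56e+03 W/m²

Solar declination: sin δ = sin ε · sin λ_s = sin 67.80° × sin 233.8° = -0.74714, so δ = -48.343°.
cos H₀ = −tan(-41.3°) tan(-48.343°) = -0.9875, H₀ = 2.9835 rad.
Bracket: H₀ sin φ sin δ + cos φ cos δ sin H₀ = 2.9835×-0.66000×-0.74714 + 0.75126×0.66467×0.15741 = 1.471201 + 0.078601 = 1.549802.
Inverse-square distance factor (a/d)² = 1.0417² = 1.085139.
Q̄ = (S₀/π) × 1.085139 × [bracket] = (2906/π) × 1.085139 × 1.549802 = 1556 W/m².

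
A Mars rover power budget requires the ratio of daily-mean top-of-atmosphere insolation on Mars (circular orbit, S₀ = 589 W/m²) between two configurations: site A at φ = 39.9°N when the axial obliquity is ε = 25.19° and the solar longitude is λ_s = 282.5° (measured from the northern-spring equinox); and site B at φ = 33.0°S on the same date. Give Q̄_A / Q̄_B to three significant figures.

Q̄_A / Q̄_B ≈ 0.287

— Configuration A (φ=+39.9°):
Solar declination: sin δ = sin ε · sin λ_s = sin 25.19° × sin 282.5° = -0.41553, so δ = -24.553°.
cos H₀ = −tan(+39.9°) tan(-24.553°) = 0.3820, H₀ = 1.1789 rad.
Bracket: H₀ sin φ sin δ + cos φ cos δ sin H₀ = 1.1789×0.64145×-0.41553 + 0.76717×0.90958×0.92417 = -0.314226 + 0.644888 = 0.330662.
Q̄ = (S₀/π) × [bracket] = (589/π) × 0.330662 = 61.994 W/m².
— Configuration B (φ=-33.0°):
cos H₀ = −tan(-33.0°) tan(-24.553°) = -0.2967, H₀ = 1.8720 rad.
Bracket: H₀ sin φ sin δ + cos φ cos δ sin H₀ = 1.8720×-0.54464×-0.41553 + 0.83867×0.90958×0.95498 = 0.423660 + 0.728495 = 1.152155.
Q̄ = (S₀/π) × [bracket] = (589/π) × 1.152155 = 216.01 W/m².
Ratio Q̄_A / Q̄_B = 61.994 / 216.01 = 0.2870.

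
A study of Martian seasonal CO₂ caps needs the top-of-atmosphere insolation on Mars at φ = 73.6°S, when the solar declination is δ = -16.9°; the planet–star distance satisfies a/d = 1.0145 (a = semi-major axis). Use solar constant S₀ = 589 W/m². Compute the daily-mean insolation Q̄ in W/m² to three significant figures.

cos H₀ = −tan(-73.6°) tan(-16.900°) = -1.0323 ≤ −1 ⇒ polar day, H₀ = π.
Bracket: H₀ sin φ sin δ + cos φ cos δ sin H₀ = 3.1416×-0.95931×-0.29070 + 0.28234×0.95681×0.00000 = 0.876102 + 0.000000 = 0.876102.
Inverse-square distance factor (a/d)² = 1.0145² = 1.029210.
Q̄ = (S₀/π) × 1.029210 × [bracket] = (589/π) × 1.029210 × 0.876102 = 169.1 W/m².

Q̄ ≈ 169 W/m²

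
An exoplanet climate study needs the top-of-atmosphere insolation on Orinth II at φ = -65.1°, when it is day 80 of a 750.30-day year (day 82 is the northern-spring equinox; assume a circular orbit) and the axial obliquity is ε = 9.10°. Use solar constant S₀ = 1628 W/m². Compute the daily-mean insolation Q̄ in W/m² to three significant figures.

Solar longitude: λ_s = 360° × (80 − 82)/750.30 = -0.960°, i.e. -0.960° + 360° = 359.040°.
sin δ = sin 9.10° × sin 359.040° = -0.00265, so δ = -0.152°.
cos H₀ = −tan(-65.1°) tan(-0.152°) = -0.0057, H₀ = 1.5765 rad.
Bracket: H₀ sin φ sin δ + cos φ cos δ sin H₀ = 1.5765×-0.90704×-0.00265 + 0.42104×1.00000×0.99998 = 0.003789 + 0.421032 = 0.424821.
Q̄ = (S₀/π) × [bracket] = (1628/π) × 0.424821 = 220.1 W/m².

Q̄ ≈ 220 W/m²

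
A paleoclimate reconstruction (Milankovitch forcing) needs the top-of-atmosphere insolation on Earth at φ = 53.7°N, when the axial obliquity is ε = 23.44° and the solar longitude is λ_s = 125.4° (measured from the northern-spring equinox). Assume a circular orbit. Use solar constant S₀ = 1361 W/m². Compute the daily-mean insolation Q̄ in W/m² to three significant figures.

Solar declination: sin δ = sin ε · sin λ_s = sin 23.44° × sin 125.4° = 0.32425, so δ = +18.920°.
cos H₀ = −tan(+53.7°) tan(+18.920°) = -0.4666, H₀ = 2.0563 rad.
Bracket: H₀ sin φ sin δ + cos φ cos δ sin H₀ = 2.0563×0.80593×0.32425 + 0.59201×0.94597×0.88446 = 0.537358 + 0.495319 = 1.032677.
Q̄ = (S₀/π) × [bracket] = (1361/π) × 1.032677 = 447.4 W/m².

Q̄ ≈ 447 W/m²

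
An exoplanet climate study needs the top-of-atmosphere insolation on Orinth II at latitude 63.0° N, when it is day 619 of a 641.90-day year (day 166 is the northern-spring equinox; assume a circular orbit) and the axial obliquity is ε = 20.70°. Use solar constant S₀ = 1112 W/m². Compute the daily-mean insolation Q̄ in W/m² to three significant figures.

Q̄ ≈ 22.7 W/m²

Solar longitude: λ_s = 360° × (619 − 166)/641.90 = 254.058°.
sin δ = sin 20.70° × sin 254.058° = -0.33988, so δ = -19.870°.
cos H₀ = −tan(+63.0°) tan(-19.870°) = 0.7093, H₀ = 0.7823 rad.
Bracket: H₀ sin φ sin δ + cos φ cos δ sin H₀ = 0.7823×0.89101×-0.33988 + 0.45399×0.94047×0.70493 = -0.236909 + 0.300980 = 0.064071.
Q̄ = (S₀/π) × [bracket] = (1112/π) × 0.064071 = 22.68 W/m².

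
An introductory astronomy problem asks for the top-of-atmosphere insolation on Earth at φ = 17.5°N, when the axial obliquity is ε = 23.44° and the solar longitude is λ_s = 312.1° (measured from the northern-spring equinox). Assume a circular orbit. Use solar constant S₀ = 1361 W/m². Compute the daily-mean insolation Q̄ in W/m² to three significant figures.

Solar declination: sin δ = sin ε · sin λ_s = sin 23.44° × sin 312.1° = -0.29515, so δ = -17.166°.
cos H₀ = −tan(+17.5°) tan(-17.166°) = 0.0974, H₀ = 1.4732 rad.
Bracket: H₀ sin φ sin δ + cos φ cos δ sin H₀ = 1.4732×0.30071×-0.29515 + 0.95372×0.95545×0.99525 = -0.130753 + 0.906903 = 0.776150.
Q̄ = (S₀/π) × [bracket] = (1361/π) × 0.776150 = 336.2 W/m².

Q̄ ≈ 336 W/m²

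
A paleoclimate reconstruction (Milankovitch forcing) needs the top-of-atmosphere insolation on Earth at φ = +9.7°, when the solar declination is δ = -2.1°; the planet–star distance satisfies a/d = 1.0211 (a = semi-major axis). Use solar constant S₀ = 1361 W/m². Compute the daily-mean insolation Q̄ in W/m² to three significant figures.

cos H₀ = −tan(+9.7°) tan(-2.100°) = 0.0063, H₀ = 1.5645 rad.
Bracket: H₀ sin φ sin δ + cos φ cos δ sin H₀ = 1.5645×0.16849×-0.03664 + 0.98570×0.99933×0.99998 = -0.009658 + 0.985020 = 0.975362.
Inverse-square distance factor (a/d)² = 1.0211² = 1.042645.
Q̄ = (S₀/π) × 1.042645 × [bracket] = (1361/π) × 1.042645 × 0.975362 = 440.6 W/m².

Q̄ ≈ 441 W/m²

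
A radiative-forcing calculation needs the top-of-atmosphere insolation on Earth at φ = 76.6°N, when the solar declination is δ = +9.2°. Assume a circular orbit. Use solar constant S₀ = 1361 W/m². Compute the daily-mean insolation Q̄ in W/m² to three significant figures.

cos H₀ = −tan(+76.6°) tan(+9.200°) = -0.6799, H₀ = 2.3184 rad.
Bracket: H₀ sin φ sin δ + cos φ cos δ sin H₀ = 2.3184×0.97278×0.15988 + 0.23175×0.98714×0.73335 = 0.360576 + 0.167768 = 0.528344.
Q̄ = (S₀/π) × [bracket] = (1361/π) × 0.528344 = 228.9 W/m².

Q̄ ≈ 229 W/m²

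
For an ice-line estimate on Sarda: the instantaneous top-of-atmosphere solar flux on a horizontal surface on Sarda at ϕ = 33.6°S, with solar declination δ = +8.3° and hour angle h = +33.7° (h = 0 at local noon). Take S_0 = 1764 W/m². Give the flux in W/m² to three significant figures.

1.07e+03 W/m²

cos θ_z = sin ϕ sin δ + cos ϕ cos δ cos h = -0.079886 + 0.685694 = 0.605808.
Flux = S_0 · cos θ_z = 1764 × 0.605808 = 1069 W/m².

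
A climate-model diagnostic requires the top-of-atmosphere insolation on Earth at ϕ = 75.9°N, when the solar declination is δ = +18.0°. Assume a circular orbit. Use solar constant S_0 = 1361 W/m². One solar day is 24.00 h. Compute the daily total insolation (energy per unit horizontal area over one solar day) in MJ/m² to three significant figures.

35.2 MJ/m²

cos h₀ = −tan(+75.9°) tan(+18.000°) = -1.2936 ≤ −1 ⇒ polar day, h₀ = π.
Bracket: h₀ sin ϕ sin δ + cos ϕ cos δ sin h₀ = 3.1416×0.96987×0.30902 + 0.24362×0.95106×0.00000 = 0.941567 + 0.000000 = 0.941567.
Q̄ = (S_0/π) × [bracket] = (1361/π) × 0.941567 = 407.91 W/m².
Daily total = Q̄ × 24.00 h × 3600 s/h = 407.91 × 24.00 × 3600 / 10⁶ = 35.24 MJ/m².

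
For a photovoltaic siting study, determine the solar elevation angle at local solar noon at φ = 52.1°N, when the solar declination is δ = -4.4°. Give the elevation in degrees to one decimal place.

33.5°

At local noon the hour angle is zero, so the zenith angle equals |φ − δ| = |+52.1° − (-4.400°)| = 56.500°.
Elevation = 90° − 56.500° = 33.5°.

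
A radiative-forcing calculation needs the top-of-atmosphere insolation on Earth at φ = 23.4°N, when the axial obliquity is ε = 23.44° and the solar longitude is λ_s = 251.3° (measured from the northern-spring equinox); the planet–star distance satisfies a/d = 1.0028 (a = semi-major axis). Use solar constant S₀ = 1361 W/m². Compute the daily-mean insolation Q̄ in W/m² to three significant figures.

Solar declination: sin δ = sin ε · sin λ_s = sin 23.44° × sin 251.3° = -0.37679, so δ = -22.135°.
cos H₀ = −tan(+23.4°) tan(-22.135°) = 0.1760, H₀ = 1.3938 rad.
Bracket: H₀ sin φ sin δ + cos φ cos δ sin H₀ = 1.3938×0.39715×-0.37679 + 0.91775×0.92630×0.98439 = -0.208571 + 0.836842 = 0.628271.
Inverse-square distance factor (a/d)² = 1.0028² = 1.005608.
Q̄ = (S₀/π) × 1.005608 × [bracket] = (1361/π) × 1.005608 × 0.628271 = 273.7 W/m².

Q̄ ≈ 274 W/m²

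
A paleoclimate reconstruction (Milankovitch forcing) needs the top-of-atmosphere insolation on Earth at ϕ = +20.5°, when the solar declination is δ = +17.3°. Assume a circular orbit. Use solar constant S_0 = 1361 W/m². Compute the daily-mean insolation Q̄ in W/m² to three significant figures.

Q̄ ≈ 461 W/m²

cos h₀ = −tan(+20.5°) tan(+17.300°) = -0.1165, h₀ = 1.6875 rad.
Bracket: h₀ sin ϕ sin δ + cos ϕ cos δ sin h₀ = 1.6875×0.35021×0.29737 + 0.93667×0.95476×0.99320 = 0.175740 + 0.888214 = 1.063954.
Q̄ = (S_0/π) × [bracket] = (1361/π) × 1.063954 = 460.9 W/m².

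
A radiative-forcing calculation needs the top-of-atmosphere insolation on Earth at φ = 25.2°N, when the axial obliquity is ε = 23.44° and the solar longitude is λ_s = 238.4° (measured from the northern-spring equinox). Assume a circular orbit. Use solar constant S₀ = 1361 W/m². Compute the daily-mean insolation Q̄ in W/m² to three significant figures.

Q̄ ≈ 276 W/m²

Solar declination: sin δ = sin ε · sin λ_s = sin 23.44° × sin 238.4° = -0.33881, so δ = -19.804°.
cos H₀ = −tan(+25.2°) tan(-19.804°) = 0.1695, H₀ = 1.4005 rad.
Bracket: H₀ sin φ sin δ + cos φ cos δ sin H₀ = 1.4005×0.42578×-0.33881 + 0.90483×0.94086×0.98554 = -0.202034 + 0.839008 = 0.636974.
Q̄ = (S₀/π) × [bracket] = (1361/π) × 0.636974 = 275.9 W/m².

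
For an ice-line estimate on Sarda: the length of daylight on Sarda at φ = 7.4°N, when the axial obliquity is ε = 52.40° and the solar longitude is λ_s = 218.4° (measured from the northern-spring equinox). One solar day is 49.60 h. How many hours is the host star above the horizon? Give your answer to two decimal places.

23.64 h

Solar declination: sin δ = sin ε · sin λ_s = sin 52.40° × sin 218.4° = -0.49213, so δ = -29.481°.
cos H₀ = −tan φ · tan δ = −tan(+7.4°) × tan(-29.481°) = 0.0734, so H₀ = 1.4973 rad = 85.79°.
Daylight = 2H₀/(2π) × 49.60 h = (1.4973/π) × 49.60 = 23.64 h.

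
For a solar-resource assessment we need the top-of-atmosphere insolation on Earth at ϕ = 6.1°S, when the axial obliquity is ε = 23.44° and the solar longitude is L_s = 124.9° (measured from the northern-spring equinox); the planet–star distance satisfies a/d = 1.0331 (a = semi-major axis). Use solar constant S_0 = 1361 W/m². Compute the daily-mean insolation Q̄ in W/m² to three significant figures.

Q̄ ≈ 410 W/m²

Solar declination: sin δ = sin ε · sin L_s = sin 23.44° × sin 124.9° = 0.32625, so δ = +19.041°.
cos h₀ = −tan(-6.1°) tan(+19.041°) = 0.0369, h₀ = 1.5339 rad.
Bracket: h₀ sin ϕ sin δ + cos ϕ cos δ sin h₀ = 1.5339×-0.10626×0.32625 + 0.99434×0.94528×0.99932 = -0.053176 + 0.939291 = 0.886115.
Inverse-square distance factor (a/d)² = 1.0331² = 1.067296.
Q̄ = (S_0/π) × 1.067296 × [bracket] = (1361/π) × 1.067296 × 0.886115 = 409.7 W/m².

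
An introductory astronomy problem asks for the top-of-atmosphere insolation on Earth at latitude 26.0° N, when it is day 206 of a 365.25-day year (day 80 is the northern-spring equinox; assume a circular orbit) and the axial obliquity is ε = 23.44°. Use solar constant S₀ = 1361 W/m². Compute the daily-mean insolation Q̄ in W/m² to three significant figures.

Solar longitude: λ_s = 360° × (206 − 80)/365.25 = 124.189°.
sin δ = sin 23.44° × sin 124.189° = 0.32905, so δ = +19.211°.
cos H₀ = −tan(+26.0°) tan(+19.211°) = -0.1700, H₀ = 1.7416 rad.
Bracket: H₀ sin φ sin δ + cos φ cos δ sin H₀ = 1.7416×0.43837×0.32905 + 0.89879×0.94431×0.98545 = 0.251218 + 0.836387 = 1.087605.
Q̄ = (S₀/π) × [bracket] = (1361/π) × 1.087605 = 471.2 W/m².

Q̄ ≈ 471 W/m²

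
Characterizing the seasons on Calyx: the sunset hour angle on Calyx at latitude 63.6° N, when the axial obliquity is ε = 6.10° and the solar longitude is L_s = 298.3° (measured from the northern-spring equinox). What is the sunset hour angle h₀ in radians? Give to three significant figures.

h₀ = 1.38 rad

Solar declination: sin δ = sin ε · sin L_s = sin 6.10° × sin 298.3° = -0.09356, so δ = -5.369°.
cos h₀ = −tan ϕ · tan δ = −tan(+63.6°) × tan(-5.369°) = 0.1893, so h₀ = 1.3803 rad = 79.09°.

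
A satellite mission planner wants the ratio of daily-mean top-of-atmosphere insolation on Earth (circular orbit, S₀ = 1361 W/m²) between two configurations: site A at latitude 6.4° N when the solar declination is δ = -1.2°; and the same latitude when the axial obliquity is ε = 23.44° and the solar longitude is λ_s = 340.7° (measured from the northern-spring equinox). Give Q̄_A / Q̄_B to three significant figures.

Q̄_A / Q̄_B ≈ 1.03

— Configuration A (φ=+6.4°):
cos H₀ = −tan(+6.4°) tan(-1.200°) = 0.0023, H₀ = 1.5684 rad.
Bracket: H₀ sin φ sin δ + cos φ cos δ sin H₀ = 1.5684×0.11147×-0.02094 + 0.99377×0.99978×1.00000 = -0.003661 + 0.993551 = 0.989890.
Q̄ = (S₀/π) × [bracket] = (1361/π) × 0.989890 = 428.84 W/m².
— Configuration B (φ=+6.4°):
Solar declination: sin δ = sin ε · sin λ_s = sin 23.44° × sin 340.7° = -0.13147, so δ = -7.555°.
cos H₀ = −tan(+6.4°) tan(-7.555°) = 0.0149, H₀ = 1.5559 rad.
Bracket: H₀ sin φ sin δ + cos φ cos δ sin H₀ = 1.5559×0.11147×-0.13147 + 0.99377×0.99132×0.99989 = -0.022802 + 0.985036 = 0.962234.
Q̄ = (S₀/π) × [bracket] = (1361/π) × 0.962234 = 416.86 W/m².
Ratio Q̄_A / Q̄_B = 428.84 / 416.86 = 1.029.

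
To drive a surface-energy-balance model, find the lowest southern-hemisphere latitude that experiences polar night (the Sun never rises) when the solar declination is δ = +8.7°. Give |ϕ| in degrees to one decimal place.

Polar night requires cos h₀ = −tan ϕ tan δ ≥ 1, i.e. tan ϕ tan δ ≤ −1.
The boundary is |tan ϕ| · |tan δ| = 1, so |ϕ| = 90° − |δ| = 90° − 8.7° = 81.3° in the southern hemisphere.

|ϕ| = 81.3°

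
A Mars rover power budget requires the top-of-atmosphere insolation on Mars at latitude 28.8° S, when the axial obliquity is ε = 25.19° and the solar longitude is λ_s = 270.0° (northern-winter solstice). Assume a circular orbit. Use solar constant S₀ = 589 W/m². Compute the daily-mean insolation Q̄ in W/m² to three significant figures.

Q̄ ≈ 214 W/m²

Solar declination: sin δ = sin ε · sin λ_s = sin 25.19° × sin 270.0° = -0.42562, so δ = -25.190°.
cos H₀ = −tan(-28.8°) tan(-25.190°) = -0.2586, H₀ = 1.8323 rad.
Bracket: H₀ sin φ sin δ + cos φ cos δ sin H₀ = 1.8323×-0.48175×-0.42562 + 0.87631×0.90490×0.96599 = 0.375699 + 0.766004 = 1.141703.
Q̄ = (S₀/π) × [bracket] = (589/π) × 1.141703 = 214.1 W/m².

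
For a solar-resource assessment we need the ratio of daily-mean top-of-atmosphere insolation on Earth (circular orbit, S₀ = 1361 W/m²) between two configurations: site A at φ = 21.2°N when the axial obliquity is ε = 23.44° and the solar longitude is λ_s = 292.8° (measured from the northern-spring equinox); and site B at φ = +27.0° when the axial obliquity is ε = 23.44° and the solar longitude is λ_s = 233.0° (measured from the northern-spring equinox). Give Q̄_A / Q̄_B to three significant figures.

Q̄_A / Q̄_B ≈ 1.06

— Configuration A (φ=+21.2°):
Solar declination: sin δ = sin ε · sin λ_s = sin 23.44° × sin 292.8° = -0.36671, so δ = -21.513°.
cos H₀ = −tan(+21.2°) tan(-21.513°) = 0.1529, H₀ = 1.4173 rad.
Bracket: H₀ sin φ sin δ + cos φ cos δ sin H₀ = 1.4173×0.36162×-0.36671 + 0.93232×0.93034×0.98824 = -0.187948 + 0.857174 = 0.669226.
Q̄ = (S₀/π) × [bracket] = (1361/π) × 0.669226 = 289.92 W/m².
— Configuration B (φ=+27.0°):
Solar declination: sin δ = sin ε · sin λ_s = sin 23.44° × sin 233.0° = -0.31769, so δ = -18.523°.
cos H₀ = −tan(+27.0°) tan(-18.523°) = 0.1707, H₀ = 1.3992 rad.
Bracket: H₀ sin φ sin δ + cos φ cos δ sin H₀ = 1.3992×0.45399×-0.31769 + 0.89101×0.94820×0.98532 = -0.201804 + 0.832453 = 0.630649.
Q̄ = (S₀/π) × [bracket] = (1361/π) × 0.630649 = 273.21 W/m².
Ratio Q̄_A / Q̄_B = 289.92 / 273.21 = 1.061.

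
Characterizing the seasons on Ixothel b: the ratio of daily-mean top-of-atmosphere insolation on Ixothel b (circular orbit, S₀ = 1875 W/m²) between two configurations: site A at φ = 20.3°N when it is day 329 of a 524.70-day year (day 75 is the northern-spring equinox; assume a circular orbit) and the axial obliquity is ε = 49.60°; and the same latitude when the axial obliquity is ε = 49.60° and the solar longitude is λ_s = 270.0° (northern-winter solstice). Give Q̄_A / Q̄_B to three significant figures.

— Configuration A (φ=+20.3°):
Solar longitude: λ_s = 360° × (329 − 75)/524.70 = 174.271°.
sin δ = sin 49.60° × sin 174.271° = 0.07602, so δ = +4.360°.
cos H₀ = −tan(+20.3°) tan(+4.360°) = -0.0282, H₀ = 1.5990 rad.
Bracket: H₀ sin φ sin δ + cos φ cos δ sin H₀ = 1.5990×0.34694×0.07602 + 0.93789×0.99711×0.99960 = 0.042173 + 0.934805 = 0.976978.
Q̄ = (S₀/π) × [bracket] = (1875/π) × 0.976978 = 583.09 W/m².
— Configuration B (φ=+20.3°):
Solar declination: sin δ = sin ε · sin λ_s = sin 49.60° × sin 270.0° = -0.76154, so δ = -49.600°.
cos H₀ = −tan(+20.3°) tan(-49.600°) = 0.4346, H₀ = 1.1212 rad.
Bracket: H₀ sin φ sin δ + cos φ cos δ sin H₀ = 1.1212×0.34694×-0.76154 + 0.93789×0.64812×0.90060 = -0.296231 + 0.547443 = 0.251212.
Q̄ = (S₀/π) × [bracket] = (1875/π) × 0.251212 = 149.93 W/m².
Ratio Q̄_A / Q̄_B = 583.09 / 149.93 = 3.889.

Q̄_A / Q̄_B ≈ 3.89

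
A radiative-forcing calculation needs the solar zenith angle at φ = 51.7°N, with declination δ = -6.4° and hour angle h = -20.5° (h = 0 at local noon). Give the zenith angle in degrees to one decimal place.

cos θ_z = sin φ sin δ + cos φ cos δ cos h = -0.087478 + 0.576912 = 0.489434.
θ_z = arccos(0.489434) = 60.7°.

θ_z = 60.7°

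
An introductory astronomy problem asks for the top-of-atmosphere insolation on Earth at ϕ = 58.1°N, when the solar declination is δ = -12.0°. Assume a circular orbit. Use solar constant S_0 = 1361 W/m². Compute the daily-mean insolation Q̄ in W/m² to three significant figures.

Q̄ ≈ 117 W/m²

cos h₀ = −tan(+58.1°) tan(-12.000°) = 0.3415, h₀ = 1.2223 rad.
Bracket: h₀ sin ϕ sin δ + cos ϕ cos δ sin h₀ = 1.2223×0.84897×-0.20791 + 0.52844×0.97815×0.93989 = -0.215747 + 0.485823 = 0.270076.
Q̄ = (S_0/π) × [bracket] = (1361/π) × 0.270076 = 117.0 W/m².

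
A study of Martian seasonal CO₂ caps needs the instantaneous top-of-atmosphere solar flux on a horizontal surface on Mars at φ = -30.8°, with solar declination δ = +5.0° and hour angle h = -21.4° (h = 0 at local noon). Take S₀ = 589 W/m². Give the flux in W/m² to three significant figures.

cos θ_z = sin φ sin δ + cos φ cos δ cos h = -0.044627 + 0.796696 = 0.752069.
Flux = S₀ · cos θ_z = 589 × 0.752069 = 443.0 W/m².

443 W/m²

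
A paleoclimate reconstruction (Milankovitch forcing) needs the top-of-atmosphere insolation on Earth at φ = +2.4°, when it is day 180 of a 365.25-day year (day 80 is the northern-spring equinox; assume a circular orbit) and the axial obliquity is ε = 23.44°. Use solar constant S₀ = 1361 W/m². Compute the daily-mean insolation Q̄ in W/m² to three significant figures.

Q̄ ≈ 409 W/m²

Solar longitude: λ_s = 360° × (180 − 80)/365.25 = 98.563°.
sin δ = sin 23.44° × sin 98.563° = 0.39335, so δ = +23.163°.
cos H₀ = −tan(+2.4°) tan(+23.163°) = -0.0179, H₀ = 1.5887 rad.
Bracket: H₀ sin φ sin δ + cos φ cos δ sin H₀ = 1.5887×0.04188×0.39335 + 0.99912×0.91939×0.99984 = 0.026171 + 0.918434 = 0.944605.
Q̄ = (S₀/π) × [bracket] = (1361/π) × 0.944605 = 409.2 W/m².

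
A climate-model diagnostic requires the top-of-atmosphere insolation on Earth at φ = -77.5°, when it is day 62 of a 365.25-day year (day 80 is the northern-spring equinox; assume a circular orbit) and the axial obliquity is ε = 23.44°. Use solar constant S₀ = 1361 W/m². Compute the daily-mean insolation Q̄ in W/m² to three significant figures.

Q̄ ≈ 188 W/m²

Solar longitude: λ_s = 360° × (62 − 80)/365.25 = -17.741°, i.e. -17.741° + 360° = 342.259°.
sin δ = sin 23.44° × sin 342.259° = -0.12121, so δ = -6.962°.
cos H₀ = −tan(-77.5°) tan(-6.962°) = -0.5508, H₀ = 2.1541 rad.
Bracket: H₀ sin φ sin δ + cos φ cos δ sin H₀ = 2.1541×-0.97630×-0.12121 + 0.21644×0.99263×0.83462 = 0.254910 + 0.179314 = 0.434224.
Q̄ = (S₀/π) × [bracket] = (1361/π) × 0.434224 = 188.1 W/m².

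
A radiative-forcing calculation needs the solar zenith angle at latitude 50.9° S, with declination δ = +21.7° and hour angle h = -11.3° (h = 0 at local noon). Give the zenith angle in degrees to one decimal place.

cos θ_z = sin φ sin δ + cos φ cos δ cos h = -0.286941 + 0.574622 = 0.287681.
θ_z = arccos(0.287681) = 73.3°.

θ_z = 73.3°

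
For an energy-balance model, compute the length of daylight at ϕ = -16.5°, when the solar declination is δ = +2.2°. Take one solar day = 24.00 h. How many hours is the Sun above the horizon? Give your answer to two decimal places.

cos h₀ = −tan ϕ · tan δ = −tan(-16.5°) × tan(+2.200°) = 0.0114, so h₀ = 1.5594 rad = 89.35°.
Daylight = 2h₀/(2π) × 24.00 h = (1.5594/π) × 24.00 = 11.91 h.

11.91 h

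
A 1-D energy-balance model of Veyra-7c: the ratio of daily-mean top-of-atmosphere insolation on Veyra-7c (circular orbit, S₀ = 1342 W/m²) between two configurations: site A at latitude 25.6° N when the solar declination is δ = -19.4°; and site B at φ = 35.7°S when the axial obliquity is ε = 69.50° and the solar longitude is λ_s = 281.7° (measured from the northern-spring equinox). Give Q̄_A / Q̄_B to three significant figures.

— Configuration A (φ=+25.6°):
cos H₀ = −tan(+25.6°) tan(-19.400°) = 0.1687, H₀ = 1.4013 rad.
Bracket: H₀ sin φ sin δ + cos φ cos δ sin H₀ = 1.4013×0.43209×-0.33216 + 0.90183×0.94322×0.98566 = -0.201119 + 0.838426 = 0.637307.
Q̄ = (S₀/π) × [bracket] = (1342/π) × 0.637307 = 272.24 W/m².
— Configuration B (φ=-35.7°):
Solar declination: sin δ = sin ε · sin λ_s = sin 69.50° × sin 281.7° = -0.91721, so δ = -66.522°.
cos H₀ = −tan(-35.7°) tan(-66.522°) = -1.6543 ≤ −1 ⇒ polar day, H₀ = π.
Bracket: H₀ sin φ sin δ + cos φ cos δ sin H₀ = 3.1416×-0.58354×-0.91721 + 0.81208×0.39840×0.00000 = 1.681475 + 0.000000 = 1.681475.
Q̄ = (S₀/π) × [bracket] = (1342/π) × 1.681475 = 718.28 W/m².
Ratio Q̄_A / Q̄_B = 272.24 / 718.28 = 0.3790.

Q̄_A / Q̄_B ≈ 0.379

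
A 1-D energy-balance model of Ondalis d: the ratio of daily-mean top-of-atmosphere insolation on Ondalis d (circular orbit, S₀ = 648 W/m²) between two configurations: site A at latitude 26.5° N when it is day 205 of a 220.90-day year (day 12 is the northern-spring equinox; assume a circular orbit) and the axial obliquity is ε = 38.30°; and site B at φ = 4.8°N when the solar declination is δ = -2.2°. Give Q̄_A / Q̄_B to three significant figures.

— Configuration A (φ=+26.5°):
Solar longitude: λ_s = 360° × (205 − 12)/220.90 = 314.531°.
sin δ = sin 38.30° × sin 314.531° = -0.44182, so δ = -26.220°.
cos H₀ = −tan(+26.5°) tan(-26.220°) = 0.2455, H₀ = 1.3227 rad.
Bracket: H₀ sin φ sin δ + cos φ cos δ sin H₀ = 1.3227×0.44620×-0.44182 + 0.89493×0.89710×0.96938 = -0.260757 + 0.778259 = 0.517502.
Q̄ = (S₀/π) × [bracket] = (648/π) × 0.517502 = 106.74 W/m².
— Configuration B (φ=+4.8°):
cos H₀ = −tan(+4.8°) tan(-2.200°) = 0.0032, H₀ = 1.5676 rad.
Bracket: H₀ sin φ sin δ + cos φ cos δ sin H₀ = 1.5676×0.08368×-0.03839 + 0.99649×0.99926×0.99999 = -0.005036 + 0.995743 = 0.990707.
Q̄ = (S₀/π) × [bracket] = (648/π) × 0.990707 = 204.35 W/m².
Ratio Q̄_A / Q̄_B = 106.74 / 204.35 = 0.5223.

Q̄_A / Q̄_B ≈ 0.522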